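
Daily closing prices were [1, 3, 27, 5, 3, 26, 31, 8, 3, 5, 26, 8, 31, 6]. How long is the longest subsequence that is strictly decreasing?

Let dp[i] be the longest strictly decreasing subsequence ending at i:
i:      1  2  3  4  5  6  7  8  9 10 11 12 13 14
a[i]:   1  3 27  5  3 26 31  8  3  5 26  8 31  6
dp:     1  1  1  2  3  2  1  3  4  4  2  3  1  4
Maximum is 4.

4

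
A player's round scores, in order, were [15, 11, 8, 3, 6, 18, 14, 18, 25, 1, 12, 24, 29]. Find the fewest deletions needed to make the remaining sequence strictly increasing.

Fewest deletions = n − (longest strictly increasing subsequence).
Patience tails:
15 → extends → [15]
11 → replaces 15 → [11]
8 → replaces 11 → [8]
3 → replaces 8 → [3]
6 → extends → [3, 6]
18 → extends → [3, 6, 18]
14 → replaces 18 → [3, 6, 14]
18 → extends → [3, 6, 14, 18]
25 → extends → [3, 6, 14, 18, 25]
1 → replaces 3 → [1, 6, 14, 18, 25]
12 → replaces 14 → [1, 6, 12, 18, 25]
24 → replaces 25 → [1, 6, 12, 18, 24]
29 → extends → [1, 6, 12, 18, 24, 29]
Longest strictly increasing subsequence has length 6, so deletions = 13 − 6 = 7.

7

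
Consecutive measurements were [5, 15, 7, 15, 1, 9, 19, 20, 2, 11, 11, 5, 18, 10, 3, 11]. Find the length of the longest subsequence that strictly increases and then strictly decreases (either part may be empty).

8

inc[i] = longest strictly increasing subsequence ending at i; dec[i] = longest strictly decreasing subsequence starting at i:
i:      1  2  3  4  5  6  7  8  9 10 11 12 13 14 15 16
a[i]:   5 15  7 15  1  9 19 20  2 11 11  5 18 10  3 11
inc:    1  2  2  3  1  3  4  5  2  4  4  3  5  4  3  5
dec:    2  4  3  4  1  3  4  4  1  3  3  2  3  2  1  1
Best peak at i=8 (value 20): inc=5, dec=4, length 5+4−1 = 8.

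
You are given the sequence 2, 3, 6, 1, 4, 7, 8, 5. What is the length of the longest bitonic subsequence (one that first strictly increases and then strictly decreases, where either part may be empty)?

6

inc[i] = longest strictly increasing subsequence ending at i; dec[i] = longest strictly decreasing subsequence starting at i:
i:     1 2 3 4 5 6 7 8
a[i]:  2 3 6 1 4 7 8 5
inc:   1 2 3 1 3 4 5 4
dec:   2 2 2 1 1 2 2 1
Best peak at i=7 (value 8): inc=5, dec=2, length 5+2−1 = 6.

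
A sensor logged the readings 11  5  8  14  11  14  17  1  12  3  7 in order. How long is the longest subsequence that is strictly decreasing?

3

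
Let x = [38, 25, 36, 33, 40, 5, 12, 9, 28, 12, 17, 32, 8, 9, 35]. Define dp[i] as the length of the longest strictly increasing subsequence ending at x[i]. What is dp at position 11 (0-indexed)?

5

dp[i] = 1 + max{dp[j] : j<i, x[j]<x[i]} (or 1 if no such j):
i:      0  1  2  3  4  5  6  7  8  9 10 11 12 13 14
x[i]:  38 25 36 33 40  5 12  9 28 12 17 32  8  9 35
dp:     1  1  2  2  3  1  2  2  3  3  4  5  2  3  6
At index 11 the value is 5.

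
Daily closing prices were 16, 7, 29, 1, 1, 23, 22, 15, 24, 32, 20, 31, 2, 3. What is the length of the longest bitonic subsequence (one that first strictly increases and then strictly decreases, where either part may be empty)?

6

inc[i] = longest strictly increasing subsequence ending at i; dec[i] = longest strictly decreasing subsequence starting at i:
i:      1  2  3  4  5  6  7  8  9 10 11 12 13 14
a[i]:  16  7 29  1  1 23 22 15 24 32 20 31  2  3
inc:    1  1  2  1  1  2  2  2  3  4  3  4  2  3
dec:    3  2  5  1  1  4  3  2  3  3  2  2  1  1
Best peak at i=3 (value 29): inc=2, dec=5, length 2+5−1 = 6.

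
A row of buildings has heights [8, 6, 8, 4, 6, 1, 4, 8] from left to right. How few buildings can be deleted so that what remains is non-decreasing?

Fewest deletions = n − (longest non-decreasing subsequence).
i:     1 2 3 4 5 6 7 8
a[i]:  8 6 8 4 6 1 4 8
dp:    1 1 2 1 2 1 2 3
max dp = 3, so deletions = 8 − 3 = 5.

5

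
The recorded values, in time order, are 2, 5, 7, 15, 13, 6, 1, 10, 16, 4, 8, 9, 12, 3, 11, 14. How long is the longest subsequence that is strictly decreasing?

Negate each value so 'decreasing' becomes 'increasing', then run patience tails on the negated sequence:
-2 → extends → [-2]
-5 → replaces -2 → [-5]
-7 → replaces -5 → [-7]
-15 → replaces -7 → [-15]
-13 → extends → [-15, -13]
-6 → extends → [-15, -13, -6]
-1 → extends → [-15, -13, -6, -1]
-10 → replaces -6 → [-15, -13, -10, -1]
-16 → replaces -15 → [-16, -13, -10, -1]
-4 → replaces -1 → [-16, -13, -10, -4]
-8 → replaces -4 → [-16, -13, -10, -8]
-9 → replaces -8 → [-16, -13, -10, -9]
-12 → replaces -10 → [-16, -13, -12, -9]
-3 → extends → [-16, -13, -12, -9, -3]
-11 → replaces -9 → [-16, -13, -12, -11, -3]
-14 → replaces -13 → [-16, -14, -12, -11, -3]
Five tails, so the longest strictly decreasing subsequence of the original has length 5.

5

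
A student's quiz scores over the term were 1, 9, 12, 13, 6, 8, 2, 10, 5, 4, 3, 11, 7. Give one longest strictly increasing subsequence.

1, 6, 8, 10, 11

Patience tails give the LIS length; then backtrack through the dp parents:
1 → extends → [1]
9 → extends → [1, 9]
12 → extends → [1, 9, 12]
13 → extends → [1, 9, 12, 13]
6 → replaces 9 → [1, 6, 12, 13]
8 → replaces 12 → [1, 6, 8, 13]
2 → replaces 6 → [1, 2, 8, 13]
10 → replaces 13 → [1, 2, 8, 10]
5 → replaces 8 → [1, 2, 5, 10]
4 → replaces 5 → [1, 2, 4, 10]
3 → replaces 4 → [1, 2, 3, 10]
11 → extends → [1, 2, 3, 10, 11]
7 → replaces 10 → [1, 2, 3, 7, 11]
Length 5; one witness is 1, 6, 8, 10, 11.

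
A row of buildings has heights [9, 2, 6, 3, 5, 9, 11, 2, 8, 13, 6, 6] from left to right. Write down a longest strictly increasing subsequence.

2, 3, 5, 9, 11, 13

Patience tails give the LIS length; then backtrack through the dp parents:
9 → extends → [9]
2 → replaces 9 → [2]
6 → extends → [2, 6]
3 → replaces 6 → [2, 3]
5 → extends → [2, 3, 5]
9 → extends → [2, 3, 5, 9]
11 → extends → [2, 3, 5, 9, 11]
2 → already a tail → [2, 3, 5, 9, 11]
8 → replaces 9 → [2, 3, 5, 8, 11]
13 → extends → [2, 3, 5, 8, 11, 13]
6 → replaces 8 → [2, 3, 5, 6, 11, 13]
6 → already a tail → [2, 3, 5, 6, 11, 13]
Length 6; one witness is 2, 3, 5, 9, 11, 13.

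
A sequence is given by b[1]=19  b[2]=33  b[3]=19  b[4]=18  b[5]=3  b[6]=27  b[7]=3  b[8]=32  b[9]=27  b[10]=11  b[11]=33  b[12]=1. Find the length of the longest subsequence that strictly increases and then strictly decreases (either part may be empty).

6

inc[i] = longest strictly increasing subsequence ending at i; dec[i] = longest strictly decreasing subsequence starting at i:
i:      1  2  3  4  5  6  7  8  9 10 11 12
b[i]:  19 33 19 18  3 27  3 32 27 11 33  1
inc:    1  2  1  1  1  2  1  3  2  2  4  1
dec:    4  5  4  3  2  3  2  4  3  2  2  1
Best peak at i=2 (value 33): inc=2, dec=5, length 2+5−1 = 6.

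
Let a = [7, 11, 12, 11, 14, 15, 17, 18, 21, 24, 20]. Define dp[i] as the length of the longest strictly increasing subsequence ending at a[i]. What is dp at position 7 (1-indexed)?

6

dp[i] = 1 + max{dp[j] : j<i, a[j]<a[i]} (or 1 if no such j):
i:      1  2  3  4  5  6  7  8  9 10 11
a[i]:   7 11 12 11 14 15 17 18 21 24 20
dp:     1  2  3  2  4  5  6  7  8  9  8
At index 7 the value is 6.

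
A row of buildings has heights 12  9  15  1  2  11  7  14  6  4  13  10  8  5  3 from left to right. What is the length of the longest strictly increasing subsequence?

4

Let dp[i] be the length of the longest such subsequence ending at index i:
i:      1  2  3  4  5  6  7  8  9 10 11 12 13 14 15
a[i]:  12  9 15  1  2 11  7 14  6  4 13 10  8  5  3
dp:     1  1  2  1  2  3  3  4  3  3  4  4  4  4  3
Maximum dp value is 4.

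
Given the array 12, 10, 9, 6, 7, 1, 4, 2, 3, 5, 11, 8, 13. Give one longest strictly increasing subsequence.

Patience tails give the LIS length; then backtrack through the dp parents:
12 → extends → [12]
10 → replaces 12 → [10]
9 → replaces 10 → [9]
6 → replaces 9 → [6]
7 → extends → [6, 7]
1 → replaces 6 → [1, 7]
4 → replaces 7 → [1, 4]
2 → replaces 4 → [1, 2]
3 → extends → [1, 2, 3]
5 → extends → [1, 2, 3, 5]
11 → extends → [1, 2, 3, 5, 11]
8 → replaces 11 → [1, 2, 3, 5, 8]
13 → extends → [1, 2, 3, 5, 8, 13]
Length 6; one witness is 1, 2, 3, 5, 11, 13.

1, 2, 3, 5, 11, 13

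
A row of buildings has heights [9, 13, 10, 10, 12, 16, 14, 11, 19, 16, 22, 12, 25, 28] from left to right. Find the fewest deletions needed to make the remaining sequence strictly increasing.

Fewest deletions = n − (longest strictly increasing subsequence).
Patience tails:
9 → extends → [9]
13 → extends → [9, 13]
10 → replaces 13 → [9, 10]
10 → already a tail → [9, 10]
12 → extends → [9, 10, 12]
16 → extends → [9, 10, 12, 16]
14 → replaces 16 → [9, 10, 12, 14]
11 → replaces 12 → [9, 10, 11, 14]
19 → extends → [9, 10, 11, 14, 19]
16 → replaces 19 → [9, 10, 11, 14, 16]
22 → extends → [9, 10, 11, 14, 16, 22]
12 → replaces 14 → [9, 10, 11, 12, 16, 22]
25 → extends → [9, 10, 11, 12, 16, 22, 25]
28 → extends → [9, 10, 11, 12, 16, 22, 25, 28]
Longest strictly increasing subsequence has length 8, so deletions = 14 − 8 = 6.

6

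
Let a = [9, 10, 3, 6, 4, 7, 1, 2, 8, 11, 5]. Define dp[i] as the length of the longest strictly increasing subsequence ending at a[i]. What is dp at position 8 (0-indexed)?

dp[i] = 1 + max{dp[j] : j<i, a[j]<a[i]} (or 1 if no such j):
i:      0  1  2  3  4  5  6  7  8  9 10
a[i]:   9 10  3  6  4  7  1  2  8 11  5
dp:     1  2  1  2  2  3  1  2  4  5  3
At index 8 the value is 4.

4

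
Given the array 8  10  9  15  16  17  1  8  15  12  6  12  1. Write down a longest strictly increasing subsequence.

Patience tails give the LIS length; then backtrack through the dp parents:
8 → extends → [8]
10 → extends → [8, 10]
9 → replaces 10 → [8, 9]
15 → extends → [8, 9, 15]
16 → extends → [8, 9, 15, 16]
17 → extends → [8, 9, 15, 16, 17]
1 → replaces 8 → [1, 9, 15, 16, 17]
8 → replaces 9 → [1, 8, 15, 16, 17]
15 → already a tail → [1, 8, 15, 16, 17]
12 → replaces 15 → [1, 8, 12, 16, 17]
6 → replaces 8 → [1, 6, 12, 16, 17]
12 → already a tail → [1, 6, 12, 16, 17]
1 → already a tail → [1, 6, 12, 16, 17]
Length 5; one witness is 8, 10, 15, 16, 17.

8, 10, 15, 16, 17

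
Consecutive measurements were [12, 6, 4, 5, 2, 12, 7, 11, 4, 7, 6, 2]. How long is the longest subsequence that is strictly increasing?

4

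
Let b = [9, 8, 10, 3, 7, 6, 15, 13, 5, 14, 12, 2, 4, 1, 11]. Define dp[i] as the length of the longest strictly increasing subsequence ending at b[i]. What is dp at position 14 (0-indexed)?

dp[i] = 1 + max{dp[j] : j<i, b[j]<b[i]} (or 1 if no such j):
i:      0  1  2  3  4  5  6  7  8  9 10 11 12 13 14
b[i]:   9  8 10  3  7  6 15 13  5 14 12  2  4  1 11
dp:     1  1  2  1  2  2  3  3  2  4  3  1  2  1  3
At index 14 the value is 3.

3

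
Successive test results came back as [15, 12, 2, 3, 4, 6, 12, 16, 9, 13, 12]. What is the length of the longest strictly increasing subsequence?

6

Track the smallest tail for each achievable length (strict):
15 → extends → [15]
12 → replaces 15 → [12]
2 → replaces 12 → [2]
3 → extends → [2, 3]
4 → extends → [2, 3, 4]
6 → extends → [2, 3, 4, 6]
12 → extends → [2, 3, 4, 6, 12]
16 → extends → [2, 3, 4, 6, 12, 16]
9 → replaces 12 → [2, 3, 4, 6, 9, 16]
13 → replaces 16 → [2, 3, 4, 6, 9, 13]
12 → replaces 13 → [2, 3, 4, 6, 9, 12]
Six tails, so the longest strictly increasing subsequence has length 6 (e.g. 2, 3, 4, 6, 12, 16).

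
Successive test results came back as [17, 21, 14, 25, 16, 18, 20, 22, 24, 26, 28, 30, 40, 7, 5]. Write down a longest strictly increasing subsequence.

Patience tails give the LIS length; then backtrack through the dp parents:
17 → extends → [17]
21 → extends → [17, 21]
14 → replaces 17 → [14, 21]
25 → extends → [14, 21, 25]
16 → replaces 21 → [14, 16, 25]
18 → replaces 25 → [14, 16, 18]
20 → extends → [14, 16, 18, 20]
22 → extends → [14, 16, 18, 20, 22]
24 → extends → [14, 16, 18, 20, 22, 24]
26 → extends → [14, 16, 18, 20, 22, 24, 26]
28 → extends → [14, 16, 18, 20, 22, 24, 26, 28]
30 → extends → [14, 16, 18, 20, 22, 24, 26, 28, 30]
40 → extends → [14, 16, 18, 20, 22, 24, 26, 28, 30, 40]
7 → replaces 14 → [7, 16, 18, 20, 22, 24, 26, 28, 30, 40]
5 → replaces 7 → [5, 16, 18, 20, 22, 24, 26, 28, 30, 40]
Length 10; one witness is 14, 16, 18, 20, 22, 24, 26, 28, 30, 40.

14, 16, 18, 20, 22, 24, 26, 28, 30, 40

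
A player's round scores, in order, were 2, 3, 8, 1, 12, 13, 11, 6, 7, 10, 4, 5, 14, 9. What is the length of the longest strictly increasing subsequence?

6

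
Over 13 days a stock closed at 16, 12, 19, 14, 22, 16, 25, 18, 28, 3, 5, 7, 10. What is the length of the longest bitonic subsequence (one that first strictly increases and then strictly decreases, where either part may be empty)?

6

inc[i] = longest strictly increasing subsequence ending at i; dec[i] = longest strictly decreasing subsequence starting at i:
i:      1  2  3  4  5  6  7  8  9 10 11 12 13
a[i]:  16 12 19 14 22 16 25 18 28  3  5  7 10
inc:    1  1  2  2  3  3  4  4  5  1  2  3  4
dec:    3  2  3  2  3  2  3  2  2  1  1  1  1
Best peak at i=7 (value 25): inc=4, dec=3, length 4+3−1 = 6.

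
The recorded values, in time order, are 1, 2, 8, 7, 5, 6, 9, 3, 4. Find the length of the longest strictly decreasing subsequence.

4

Negate each value so 'decreasing' becomes 'increasing', then run patience tails on the negated sequence:
-1 → extends → [-1]
-2 → replaces -1 → [-2]
-8 → replaces -2 → [-8]
-7 → extends → [-8, -7]
-5 → extends → [-8, -7, -5]
-6 → replaces -5 → [-8, -7, -6]
-9 → replaces -8 → [-9, -7, -6]
-3 → extends → [-9, -7, -6, -3]
-4 → replaces -3 → [-9, -7, -6, -4]
Four tails, so the longest strictly decreasing subsequence of the original has length 4.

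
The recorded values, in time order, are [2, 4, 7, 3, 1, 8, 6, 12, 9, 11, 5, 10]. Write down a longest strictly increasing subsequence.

2, 4, 7, 8, 9, 11

Patience tails give the LIS length; then backtrack through the dp parents:
2 → extends → [2]
4 → extends → [2, 4]
7 → extends → [2, 4, 7]
3 → replaces 4 → [2, 3, 7]
1 → replaces 2 → [1, 3, 7]
8 → extends → [1, 3, 7, 8]
6 → replaces 7 → [1, 3, 6, 8]
12 → extends → [1, 3, 6, 8, 12]
9 → replaces 12 → [1, 3, 6, 8, 9]
11 → extends → [1, 3, 6, 8, 9, 11]
5 → replaces 6 → [1, 3, 5, 8, 9, 11]
10 → replaces 11 → [1, 3, 5, 8, 9, 10]
Length 6; one witness is 2, 4, 7, 8, 9, 11.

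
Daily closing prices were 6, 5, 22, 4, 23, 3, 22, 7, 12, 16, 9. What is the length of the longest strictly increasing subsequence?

Track the smallest tail for each achievable length (strict):
6 → extends → [6]
5 → replaces 6 → [5]
22 → extends → [5, 22]
4 → replaces 5 → [4, 22]
23 → extends → [4, 22, 23]
3 → replaces 4 → [3, 22, 23]
22 → already a tail → [3, 22, 23]
7 → replaces 22 → [3, 7, 23]
12 → replaces 23 → [3, 7, 12]
16 → extends → [3, 7, 12, 16]
9 → replaces 12 → [3, 7, 9, 16]
Four tails, so the longest strictly increasing subsequence has length 4 (e.g. 6, 7, 12, 16).

4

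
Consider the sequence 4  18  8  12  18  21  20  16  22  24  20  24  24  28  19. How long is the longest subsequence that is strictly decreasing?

3

Let dp[i] be the longest strictly decreasing subsequence ending at i:
i:      1  2  3  4  5  6  7  8  9 10 11 12 13 14 15
a[i]:   4 18  8 12 18 21 20 16 22 24 20 24 24 28 19
dp:     1  1  2  2  1  1  2  3  1  1  2  1  1  1  3
Maximum is 3.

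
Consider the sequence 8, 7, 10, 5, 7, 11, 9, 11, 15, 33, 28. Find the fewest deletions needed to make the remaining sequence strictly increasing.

5

Fewest deletions = n − (longest strictly increasing subsequence).
i:      1  2  3  4  5  6  7  8  9 10 11
a[i]:   8  7 10  5  7 11  9 11 15 33 28
dp:     1  1  2  1  2  3  3  4  5  6  6
max dp = 6, so deletions = 11 − 6 = 5.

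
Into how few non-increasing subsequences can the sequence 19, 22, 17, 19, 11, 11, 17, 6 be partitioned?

2

The minimum number of non-increasing subsequences covering a sequence equals the length of its longest strictly increasing subsequence.
LIS length is 2 (e.g. 19, 22), so 2 piles are needed.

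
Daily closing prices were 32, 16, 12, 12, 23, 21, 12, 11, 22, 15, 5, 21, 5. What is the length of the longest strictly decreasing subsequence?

6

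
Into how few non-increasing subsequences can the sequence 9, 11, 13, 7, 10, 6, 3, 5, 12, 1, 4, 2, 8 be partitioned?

3

Place each on the leftmost legal pile:
9 → new pile 1 (tops now [9])
11 → new pile 2 (tops now [9, 11])
13 → new pile 3 (tops now [9, 11, 13])
7 → pile 1 (tops now [7, 11, 13])
10 → pile 2 (tops now [7, 10, 13])
6 → pile 1 (tops now [6, 10, 13])
3 → pile 1 (tops now [3, 10, 13])
5 → pile 2 (tops now [3, 5, 13])
12 → pile 3 (tops now [3, 5, 12])
1 → pile 1 (tops now [1, 5, 12])
4 → pile 2 (tops now [1, 4, 12])
2 → pile 2 (tops now [1, 2, 12])
8 → pile 3 (tops now [1, 2, 8])
Three piles.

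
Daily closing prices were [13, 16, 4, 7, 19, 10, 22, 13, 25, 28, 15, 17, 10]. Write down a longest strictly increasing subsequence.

13, 16, 19, 22, 25, 28

Patience tails give the LIS length; then backtrack through the dp parents:
13 → extends → [13]
16 → extends → [13, 16]
4 → replaces 13 → [4, 16]
7 → replaces 16 → [4, 7]
19 → extends → [4, 7, 19]
10 → replaces 19 → [4, 7, 10]
22 → extends → [4, 7, 10, 22]
13 → replaces 22 → [4, 7, 10, 13]
25 → extends → [4, 7, 10, 13, 25]
28 → extends → [4, 7, 10, 13, 25, 28]
15 → replaces 25 → [4, 7, 10, 13, 15, 28]
17 → replaces 28 → [4, 7, 10, 13, 15, 17]
10 → already a tail → [4, 7, 10, 13, 15, 17]
Length 6; one witness is 13, 16, 19, 22, 25, 28.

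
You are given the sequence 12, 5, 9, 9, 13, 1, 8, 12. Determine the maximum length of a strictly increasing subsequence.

3

Let dp[i] be the length of the longest such subsequence ending at index i:
i:      1  2  3  4  5  6  7  8
a[i]:  12  5  9  9 13  1  8 12
dp:     1  1  2  2  3  1  2  3
Maximum dp value is 3.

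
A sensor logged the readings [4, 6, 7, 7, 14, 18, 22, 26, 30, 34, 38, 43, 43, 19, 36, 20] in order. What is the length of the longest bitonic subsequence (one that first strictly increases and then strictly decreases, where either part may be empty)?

inc[i] = longest strictly increasing subsequence ending at i; dec[i] = longest strictly decreasing subsequence starting at i:
i:      1  2  3  4  5  6  7  8  9 10 11 12 13 14 15 16
a[i]:   4  6  7  7 14 18 22 26 30 34 38 43 43 19 36 20
inc:    1  2  3  3  4  5  6  7  8  9 10 11 11  6 10  7
dec:    1  1  1  1  1  1  2  2  2  2  3  3  3  1  2  1
Best peak at i=12 (value 43): inc=11, dec=3, length 11+3−1 = 13.

13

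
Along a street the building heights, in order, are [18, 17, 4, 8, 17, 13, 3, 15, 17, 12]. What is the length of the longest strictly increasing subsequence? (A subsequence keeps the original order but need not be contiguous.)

Track the smallest tail for each achievable length (strict):
18 → extends → [18]
17 → replaces 18 → [17]
4 → replaces 17 → [4]
8 → extends → [4, 8]
17 → extends → [4, 8, 17]
13 → replaces 17 → [4, 8, 13]
3 → replaces 4 → [3, 8, 13]
15 → extends → [3, 8, 13, 15]
17 → extends → [3, 8, 13, 15, 17]
12 → replaces 13 → [3, 8, 12, 15, 17]
Five tails, so the longest strictly increasing subsequence has length 5 (e.g. 4, 8, 13, 15, 17).

5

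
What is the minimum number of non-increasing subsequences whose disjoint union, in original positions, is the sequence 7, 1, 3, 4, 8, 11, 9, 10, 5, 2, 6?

The minimum number of non-increasing subsequences covering a sequence equals the length of its longest strictly increasing subsequence.
LIS length is 6 (e.g. 1, 3, 4, 8, 9, 10), so 6 piles are needed.

6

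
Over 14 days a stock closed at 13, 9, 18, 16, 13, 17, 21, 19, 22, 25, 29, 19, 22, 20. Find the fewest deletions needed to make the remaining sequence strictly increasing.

7

Fewest deletions = n − (longest strictly increasing subsequence).
Patience tails:
13 → extends → [13]
9 → replaces 13 → [9]
18 → extends → [9, 18]
16 → replaces 18 → [9, 16]
13 → replaces 16 → [9, 13]
17 → extends → [9, 13, 17]
21 → extends → [9, 13, 17, 21]
19 → replaces 21 → [9, 13, 17, 19]
22 → extends → [9, 13, 17, 19, 22]
25 → extends → [9, 13, 17, 19, 22, 25]
29 → extends → [9, 13, 17, 19, 22, 25, 29]
19 → already a tail → [9, 13, 17, 19, 22, 25, 29]
22 → already a tail → [9, 13, 17, 19, 22, 25, 29]
20 → replaces 22 → [9, 13, 17, 19, 20, 25, 29]
Longest strictly increasing subsequence has length 7, so deletions = 14 − 7 = 7.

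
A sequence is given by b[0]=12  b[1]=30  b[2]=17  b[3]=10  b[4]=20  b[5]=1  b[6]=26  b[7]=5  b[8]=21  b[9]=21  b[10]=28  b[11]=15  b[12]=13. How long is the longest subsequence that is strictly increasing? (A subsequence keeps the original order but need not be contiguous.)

5

Track the smallest tail for each achievable length (strict):
12 → extends → [12]
30 → extends → [12, 30]
17 → replaces 30 → [12, 17]
10 → replaces 12 → [10, 17]
20 → extends → [10, 17, 20]
1 → replaces 10 → [1, 17, 20]
26 → extends → [1, 17, 20, 26]
5 → replaces 17 → [1, 5, 20, 26]
21 → replaces 26 → [1, 5, 20, 21]
21 → already a tail → [1, 5, 20, 21]
28 → extends → [1, 5, 20, 21, 28]
15 → replaces 20 → [1, 5, 15, 21, 28]
13 → replaces 15 → [1, 5, 13, 21, 28]
Five tails, so the longest strictly increasing subsequence has length 5 (e.g. 12, 17, 20, 26, 28).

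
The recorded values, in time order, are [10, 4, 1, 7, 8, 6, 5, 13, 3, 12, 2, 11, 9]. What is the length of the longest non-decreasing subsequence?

Track the smallest tail for each achievable length (allowing ties):
10 → extends → [10]
4 → replaces 10 → [4]
1 → replaces 4 → [1]
7 → extends → [1, 7]
8 → extends → [1, 7, 8]
6 → replaces 7 → [1, 6, 8]
5 → replaces 6 → [1, 5, 8]
13 → extends → [1, 5, 8, 13]
3 → replaces 5 → [1, 3, 8, 13]
12 → replaces 13 → [1, 3, 8, 12]
2 → replaces 3 → [1, 2, 8, 12]
11 → replaces 12 → [1, 2, 8, 11]
9 → replaces 11 → [1, 2, 8, 9]
Four tails, so the longest non-decreasing subsequence has length 4 (e.g. 4, 7, 8, 13).

4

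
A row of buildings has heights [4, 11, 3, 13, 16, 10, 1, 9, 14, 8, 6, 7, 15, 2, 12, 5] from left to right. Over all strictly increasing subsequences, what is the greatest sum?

Let S[i] be the best sum of a strictly increasing subsequence ending at i:
i:      1  2  3  4  5  6  7  8  9 10 11 12 13 14 15 16
a[i]:   4 11  3 13 16 10  1  9 14  8  6  7 15  2 12  5
S:      4 15  3 28 44 14  1 13 42 12 10 17 57  3 29  9
Maximum is 57 (e.g. 4 + 11 + 13 + 14 + 15).

57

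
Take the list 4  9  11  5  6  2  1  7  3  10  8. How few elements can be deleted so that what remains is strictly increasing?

Fewest deletions = n − (longest strictly increasing subsequence).
Patience tails:
4 → extends → [4]
9 → extends → [4, 9]
11 → extends → [4, 9, 11]
5 → replaces 9 → [4, 5, 11]
6 → replaces 11 → [4, 5, 6]
2 → replaces 4 → [2, 5, 6]
1 → replaces 2 → [1, 5, 6]
7 → extends → [1, 5, 6, 7]
3 → replaces 5 → [1, 3, 6, 7]
10 → extends → [1, 3, 6, 7, 10]
8 → replaces 10 → [1, 3, 6, 7, 8]
Longest strictly increasing subsequence has length 5, so deletions = 11 − 5 = 6.

6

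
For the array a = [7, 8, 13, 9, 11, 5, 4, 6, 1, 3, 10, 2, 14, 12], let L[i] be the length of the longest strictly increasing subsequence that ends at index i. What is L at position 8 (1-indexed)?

2

dp[i] = 1 + max{dp[j] : j<i, a[j]<a[i]} (or 1 if no such j):
i:      1  2  3  4  5  6  7  8  9 10 11 12 13 14
a[i]:   7  8 13  9 11  5  4  6  1  3 10  2 14 12
dp:     1  2  3  3  4  1  1  2  1  2  4  2  5  5
At index 8 the value is 2.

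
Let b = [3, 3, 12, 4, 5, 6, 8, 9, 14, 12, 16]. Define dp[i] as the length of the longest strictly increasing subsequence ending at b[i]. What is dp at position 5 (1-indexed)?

dp[i] = 1 + max{dp[j] : j<i, b[j]<b[i]} (or 1 if no such j):
i:      1  2  3  4  5  6  7  8  9 10 11
b[i]:   3  3 12  4  5  6  8  9 14 12 16
dp:     1  1  2  2  3  4  5  6  7  7  8
At index 5 the value is 3.

3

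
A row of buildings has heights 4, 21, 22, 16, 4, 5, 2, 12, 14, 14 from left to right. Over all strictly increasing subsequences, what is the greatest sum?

47

Let S[i] be the best sum of a strictly increasing subsequence ending at i:
i:      1  2  3  4  5  6  7  8  9 10
a[i]:   4 21 22 16  4  5  2 12 14 14
S:      4 25 47 20  4  9  2 21 35 35
Maximum is 47 (e.g. 4 + 21 + 22).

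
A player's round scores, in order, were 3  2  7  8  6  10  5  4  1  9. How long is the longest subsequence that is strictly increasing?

Track the smallest tail for each achievable length (strict):
3 → extends → [3]
2 → replaces 3 → [2]
7 → extends → [2, 7]
8 → extends → [2, 7, 8]
6 → replaces 7 → [2, 6, 8]
10 → extends → [2, 6, 8, 10]
5 → replaces 6 → [2, 5, 8, 10]
4 → replaces 5 → [2, 4, 8, 10]
1 → replaces 2 → [1, 4, 8, 10]
9 → replaces 10 → [1, 4, 8, 9]
Four tails, so the longest strictly increasing subsequence has length 4 (e.g. 3, 7, 8, 10).

4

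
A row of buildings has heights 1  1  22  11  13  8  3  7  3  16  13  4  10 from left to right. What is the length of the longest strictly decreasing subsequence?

Negate each value so 'decreasing' becomes 'increasing', then run patience tails on the negated sequence:
-1 → extends → [-1]
-1 → already a tail → [-1]
-22 → replaces -1 → [-22]
-11 → extends → [-22, -11]
-13 → replaces -11 → [-22, -13]
-8 → extends → [-22, -13, -8]
-3 → extends → [-22, -13, -8, -3]
-7 → replaces -3 → [-22, -13, -8, -7]
-3 → extends → [-22, -13, -8, -7, -3]
-16 → replaces -13 → [-22, -16, -8, -7, -3]
-13 → replaces -8 → [-22, -16, -13, -7, -3]
-4 → replaces -3 → [-22, -16, -13, -7, -4]
-10 → replaces -7 → [-22, -16, -13, -10, -4]
Five tails, so the longest strictly decreasing subsequence of the original has length 5.

5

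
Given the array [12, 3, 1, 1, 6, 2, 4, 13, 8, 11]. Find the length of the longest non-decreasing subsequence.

6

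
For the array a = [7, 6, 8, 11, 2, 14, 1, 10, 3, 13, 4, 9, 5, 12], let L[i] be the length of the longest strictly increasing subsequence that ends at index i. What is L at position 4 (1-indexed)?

3

dp[i] = 1 + max{dp[j] : j<i, a[j]<a[i]} (or 1 if no such j):
i:      1  2  3  4  5  6  7  8  9 10 11 12 13 14
a[i]:   7  6  8 11  2 14  1 10  3 13  4  9  5 12
dp:     1  1  2  3  1  4  1  3  2  4  3  4  4  5
At index 4 the value is 3.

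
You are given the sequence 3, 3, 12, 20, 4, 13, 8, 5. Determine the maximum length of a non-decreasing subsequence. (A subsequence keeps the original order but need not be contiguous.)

4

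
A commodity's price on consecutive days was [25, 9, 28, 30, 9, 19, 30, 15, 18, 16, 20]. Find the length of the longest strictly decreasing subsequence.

Negate each value so 'decreasing' becomes 'increasing', then run patience tails on the negated sequence:
-25 → extends → [-25]
-9 → extends → [-25, -9]
-28 → replaces -25 → [-28, -9]
-30 → replaces -28 → [-30, -9]
-9 → already a tail → [-30, -9]
-19 → replaces -9 → [-30, -19]
-30 → already a tail → [-30, -19]
-15 → extends → [-30, -19, -15]
-18 → replaces -15 → [-30, -19, -18]
-16 → extends → [-30, -19, -18, -16]
-20 → replaces -19 → [-30, -20, -18, -16]
Four tails, so the longest strictly decreasing subsequence of the original has length 4.

4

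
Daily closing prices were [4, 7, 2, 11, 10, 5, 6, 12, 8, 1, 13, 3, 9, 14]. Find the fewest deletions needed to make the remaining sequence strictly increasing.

Fewest deletions = n − (longest strictly increasing subsequence).
i:      1  2  3  4  5  6  7  8  9 10 11 12 13 14
a[i]:   4  7  2 11 10  5  6 12  8  1 13  3  9 14
dp:     1  2  1  3  3  2  3  4  4  1  5  2  5  6
max dp = 6, so deletions = 14 − 6 = 8.

8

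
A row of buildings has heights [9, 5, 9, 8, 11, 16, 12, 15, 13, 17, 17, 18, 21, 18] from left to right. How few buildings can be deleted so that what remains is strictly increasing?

Fewest deletions = n − (longest strictly increasing subsequence).
i:      1  2  3  4  5  6  7  8  9 10 11 12 13 14
a[i]:   9  5  9  8 11 16 12 15 13 17 17 18 21 18
dp:     1  1  2  2  3  4  4  5  5  6  6  7  8  7
max dp = 8, so deletions = 14 − 8 = 6.

6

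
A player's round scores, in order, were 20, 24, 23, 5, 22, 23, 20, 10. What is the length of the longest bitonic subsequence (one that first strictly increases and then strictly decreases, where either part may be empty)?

inc[i] = longest strictly increasing subsequence ending at i; dec[i] = longest strictly decreasing subsequence starting at i:
i:      1  2  3  4  5  6  7  8
a[i]:  20 24 23  5 22 23 20 10
inc:    1  2  2  1  2  3  2  2
dec:    2  5  4  1  3  3  2  1
Best peak at i=2 (value 24): inc=2, dec=5, length 2+5−1 = 6.

6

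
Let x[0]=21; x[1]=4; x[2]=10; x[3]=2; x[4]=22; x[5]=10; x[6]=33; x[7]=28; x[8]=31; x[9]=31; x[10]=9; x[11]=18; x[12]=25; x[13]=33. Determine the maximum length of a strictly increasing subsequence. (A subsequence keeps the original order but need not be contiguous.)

Let dp[i] be the length of the longest such subsequence ending at index i:
i:      0  1  2  3  4  5  6  7  8  9 10 11 12 13
x[i]:  21  4 10  2 22 10 33 28 31 31  9 18 25 33
dp:     1  1  2  1  3  2  4  4  5  5  2  3  4  6
Maximum dp value is 6.

6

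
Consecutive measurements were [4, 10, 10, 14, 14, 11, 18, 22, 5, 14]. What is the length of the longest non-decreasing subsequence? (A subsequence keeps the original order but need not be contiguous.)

7

Let dp[i] be the length of the longest such subsequence ending at index i:
i:      1  2  3  4  5  6  7  8  9 10
a[i]:   4 10 10 14 14 11 18 22  5 14
dp:     1  2  3  4  5  4  6  7  2  6
Maximum dp value is 7.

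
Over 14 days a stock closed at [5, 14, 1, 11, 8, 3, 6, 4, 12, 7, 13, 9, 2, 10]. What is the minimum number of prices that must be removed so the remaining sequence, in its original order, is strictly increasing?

Fewest deletions = n − (longest strictly increasing subsequence).
Patience tails:
5 → extends → [5]
14 → extends → [5, 14]
1 → replaces 5 → [1, 14]
11 → replaces 14 → [1, 11]
8 → replaces 11 → [1, 8]
3 → replaces 8 → [1, 3]
6 → extends → [1, 3, 6]
4 → replaces 6 → [1, 3, 4]
12 → extends → [1, 3, 4, 12]
7 → replaces 12 → [1, 3, 4, 7]
13 → extends → [1, 3, 4, 7, 13]
9 → replaces 13 → [1, 3, 4, 7, 9]
2 → replaces 3 → [1, 2, 4, 7, 9]
10 → extends → [1, 2, 4, 7, 9, 10]
Longest strictly increasing subsequence has length 6, so deletions = 14 − 6 = 8.

8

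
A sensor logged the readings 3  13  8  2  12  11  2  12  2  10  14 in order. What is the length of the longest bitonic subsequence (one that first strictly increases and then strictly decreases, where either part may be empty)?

5

inc[i] = longest strictly increasing subsequence ending at i; dec[i] = longest strictly decreasing subsequence starting at i:
i:      1  2  3  4  5  6  7  8  9 10 11
a[i]:   3 13  8  2 12 11  2 12  2 10 14
inc:    1  2  2  1  3  3  1  4  1  3  5
dec:    2  4  2  1  3  2  1  2  1  1  1
Best peak at i=2 (value 13): inc=2, dec=4, length 2+4−1 = 5.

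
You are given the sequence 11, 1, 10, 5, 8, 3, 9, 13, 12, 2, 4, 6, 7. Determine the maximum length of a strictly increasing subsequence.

5

Let dp[i] be the length of the longest such subsequence ending at index i:
i:      1  2  3  4  5  6  7  8  9 10 11 12 13
a[i]:  11  1 10  5  8  3  9 13 12  2  4  6  7
dp:     1  1  2  2  3  2  4  5  5  2  3  4  5
Maximum dp value is 5.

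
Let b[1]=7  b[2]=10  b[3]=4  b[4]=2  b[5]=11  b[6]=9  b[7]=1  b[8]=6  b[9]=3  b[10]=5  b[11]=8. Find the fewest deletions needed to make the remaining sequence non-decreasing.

7

Fewest deletions = n − (longest non-decreasing subsequence).
i:      1  2  3  4  5  6  7  8  9 10 11
b[i]:   7 10  4  2 11  9  1  6  3  5  8
dp:     1  2  1  1  3  2  1  2  2  3  4
max dp = 4, so deletions = 11 − 4 = 7.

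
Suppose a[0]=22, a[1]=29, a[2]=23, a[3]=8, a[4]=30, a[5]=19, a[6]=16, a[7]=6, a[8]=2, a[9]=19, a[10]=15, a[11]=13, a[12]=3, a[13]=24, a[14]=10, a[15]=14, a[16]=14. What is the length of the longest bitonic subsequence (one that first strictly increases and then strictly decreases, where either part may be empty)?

8

inc[i] = longest strictly increasing subsequence ending at i; dec[i] = longest strictly decreasing subsequence starting at i:
i:      0  1  2  3  4  5  6  7  8  9 10 11 12 13 14 15 16
a[i]:  22 29 23  8 30 19 16  6  2 19 15 13  3 24 10 14 14
inc:    1  2  2  1  3  2  2  1  1  3  2  2  2  4  3  4  4
dec:    6  7  6  3  6  5  4  2  1  4  3  2  1  2  1  1  1
Best peak at i=1 (value 29): inc=2, dec=7, length 2+7−1 = 8.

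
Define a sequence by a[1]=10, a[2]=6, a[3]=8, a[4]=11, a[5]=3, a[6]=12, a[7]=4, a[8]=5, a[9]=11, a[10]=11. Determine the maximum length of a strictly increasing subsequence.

Let dp[i] be the length of the longest such subsequence ending at index i:
i:      1  2  3  4  5  6  7  8  9 10
a[i]:  10  6  8 11  3 12  4  5 11 11
dp:     1  1  2  3  1  4  2  3  4  4
Maximum dp value is 4.

4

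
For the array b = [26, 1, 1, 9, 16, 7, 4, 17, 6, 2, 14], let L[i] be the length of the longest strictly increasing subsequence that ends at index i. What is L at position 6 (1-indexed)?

dp[i] = 1 + max{dp[j] : j<i, b[j]<b[i]} (or 1 if no such j):
i:      1  2  3  4  5  6  7  8  9 10 11
b[i]:  26  1  1  9 16  7  4 17  6  2 14
dp:     1  1  1  2  3  2  2  4  3  2  4
At index 6 the value is 2.

2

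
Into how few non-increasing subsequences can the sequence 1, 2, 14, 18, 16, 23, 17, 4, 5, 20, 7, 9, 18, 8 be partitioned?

7

The minimum number of non-increasing subsequences covering a sequence equals the length of its longest strictly increasing subsequence.
LIS length is 7 (e.g. 1, 2, 4, 5, 7, 9, 18), so 7 piles are needed.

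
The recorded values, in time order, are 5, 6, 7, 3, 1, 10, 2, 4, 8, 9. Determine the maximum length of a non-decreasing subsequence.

5

Track the smallest tail for each achievable length (allowing ties):
5 → extends → [5]
6 → extends → [5, 6]
7 → extends → [5, 6, 7]
3 → replaces 5 → [3, 6, 7]
1 → replaces 3 → [1, 6, 7]
10 → extends → [1, 6, 7, 10]
2 → replaces 6 → [1, 2, 7, 10]
4 → replaces 7 → [1, 2, 4, 10]
8 → replaces 10 → [1, 2, 4, 8]
9 → extends → [1, 2, 4, 8, 9]
Five tails, so the longest non-decreasing subsequence has length 5 (e.g. 5, 6, 7, 8, 9).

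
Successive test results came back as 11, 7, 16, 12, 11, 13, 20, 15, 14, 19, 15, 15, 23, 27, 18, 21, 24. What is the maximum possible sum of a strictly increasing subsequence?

128

Let S[i] be the best sum of a strictly increasing subsequence ending at i:
i:       1   2   3   4   5   6   7   8   9  10  11  12  13  14  15  16  17
a[i]:   11   7  16  12  11  13  20  15  14  19  15  15  23  27  18  21  24
S:      11   7  27  23  18  36  56  51  50  70  65  65  93 120  83 104 128
Maximum is 128 (e.g. 11 + 12 + 13 + 14 + 15 + 18 + 21 + 24).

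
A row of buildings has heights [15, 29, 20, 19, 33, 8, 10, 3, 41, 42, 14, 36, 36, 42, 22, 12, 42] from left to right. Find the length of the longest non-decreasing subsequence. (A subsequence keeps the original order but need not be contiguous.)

Track the smallest tail for each achievable length (allowing ties):
15 → extends → [15]
29 → extends → [15, 29]
20 → replaces 29 → [15, 20]
19 → replaces 20 → [15, 19]
33 → extends → [15, 19, 33]
8 → replaces 15 → [8, 19, 33]
10 → replaces 19 → [8, 10, 33]
3 → replaces 8 → [3, 10, 33]
41 → extends → [3, 10, 33, 41]
42 → extends → [3, 10, 33, 41, 42]
14 → replaces 33 → [3, 10, 14, 41, 42]
36 → replaces 41 → [3, 10, 14, 36, 42]
36 → replaces 42 → [3, 10, 14, 36, 36]
42 → extends → [3, 10, 14, 36, 36, 42]
22 → replaces 36 → [3, 10, 14, 22, 36, 42]
12 → replaces 14 → [3, 10, 12, 22, 36, 42]
42 → extends → [3, 10, 12, 22, 36, 42, 42]
Seven tails, so the longest non-decreasing subsequence has length 7 (e.g. 15, 29, 33, 41, 42, 42, 42).

7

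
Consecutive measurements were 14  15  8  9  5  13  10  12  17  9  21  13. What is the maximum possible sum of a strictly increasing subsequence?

77

Let S[i] be the best sum of a strictly increasing subsequence ending at i:
i:      1  2  3  4  5  6  7  8  9 10 11 12
a[i]:  14 15  8  9  5 13 10 12 17  9 21 13
S:     14 29  8 17  5 30 27 39 56 17 77 52
Maximum is 77 (e.g. 8 + 9 + 10 + 12 + 17 + 21).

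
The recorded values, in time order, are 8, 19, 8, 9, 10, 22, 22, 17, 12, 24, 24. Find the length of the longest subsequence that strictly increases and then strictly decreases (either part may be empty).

6

inc[i] = longest strictly increasing subsequence ending at i; dec[i] = longest strictly decreasing subsequence starting at i:
i:      1  2  3  4  5  6  7  8  9 10 11
a[i]:   8 19  8  9 10 22 22 17 12 24 24
inc:    1  2  1  2  3  4  4  4  4  5  5
dec:    1  3  1  1  1  3  3  2  1  1  1
Best peak at i=6 (value 22): inc=4, dec=3, length 4+3−1 = 6.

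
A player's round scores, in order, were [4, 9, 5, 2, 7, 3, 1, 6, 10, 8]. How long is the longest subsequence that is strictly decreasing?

Negate each value so 'decreasing' becomes 'increasing', then run patience tails on the negated sequence:
-4 → extends → [-4]
-9 → replaces -4 → [-9]
-5 → extends → [-9, -5]
-2 → extends → [-9, -5, -2]
-7 → replaces -5 → [-9, -7, -2]
-3 → replaces -2 → [-9, -7, -3]
-1 → extends → [-9, -7, -3, -1]
-6 → replaces -3 → [-9, -7, -6, -1]
-10 → replaces -9 → [-10, -7, -6, -1]
-8 → replaces -7 → [-10, -8, -6, -1]
Four tails, so the longest strictly decreasing subsequence of the original has length 4.

4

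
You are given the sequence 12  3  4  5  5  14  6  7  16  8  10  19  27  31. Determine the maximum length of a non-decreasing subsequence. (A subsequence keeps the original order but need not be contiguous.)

11

Track the smallest tail for each achievable length (allowing ties):
12 → extends → [12]
3 → replaces 12 → [3]
4 → extends → [3, 4]
5 → extends → [3, 4, 5]
5 → extends → [3, 4, 5, 5]
14 → extends → [3, 4, 5, 5, 14]
6 → replaces 14 → [3, 4, 5, 5, 6]
7 → extends → [3, 4, 5, 5, 6, 7]
16 → extends → [3, 4, 5, 5, 6, 7, 16]
8 → replaces 16 → [3, 4, 5, 5, 6, 7, 8]
10 → extends → [3, 4, 5, 5, 6, 7, 8, 10]
19 → extends → [3, 4, 5, 5, 6, 7, 8, 10, 19]
27 → extends → [3, 4, 5, 5, 6, 7, 8, 10, 19, 27]
31 → extends → [3, 4, 5, 5, 6, 7, 8, 10, 19, 27, 31]
Eleven tails, so the longest non-decreasing subsequence has length 11 (e.g. 3, 4, 5, 5, 6, 7, 8, 10, 19, 27, 31).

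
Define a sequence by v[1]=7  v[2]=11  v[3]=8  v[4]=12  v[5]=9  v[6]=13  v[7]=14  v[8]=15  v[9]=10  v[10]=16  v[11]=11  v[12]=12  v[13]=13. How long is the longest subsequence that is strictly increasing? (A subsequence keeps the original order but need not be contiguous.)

7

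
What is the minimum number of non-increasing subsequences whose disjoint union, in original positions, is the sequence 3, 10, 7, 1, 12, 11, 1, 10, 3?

3

The minimum number of non-increasing subsequences covering a sequence equals the length of its longest strictly increasing subsequence.
LIS length is 3 (e.g. 3, 10, 12), so 3 piles are needed.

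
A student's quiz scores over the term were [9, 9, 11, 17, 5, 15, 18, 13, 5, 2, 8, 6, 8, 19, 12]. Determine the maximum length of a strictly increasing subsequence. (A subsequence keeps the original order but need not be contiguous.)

Track the smallest tail for each achievable length (strict):
9 → extends → [9]
9 → already a tail → [9]
11 → extends → [9, 11]
17 → extends → [9, 11, 17]
5 → replaces 9 → [5, 11, 17]
15 → replaces 17 → [5, 11, 15]
18 → extends → [5, 11, 15, 18]
13 → replaces 15 → [5, 11, 13, 18]
5 → already a tail → [5, 11, 13, 18]
2 → replaces 5 → [2, 11, 13, 18]
8 → replaces 11 → [2, 8, 13, 18]
6 → replaces 8 → [2, 6, 13, 18]
8 → replaces 13 → [2, 6, 8, 18]
19 → extends → [2, 6, 8, 18, 19]
12 → replaces 18 → [2, 6, 8, 12, 19]
Five tails, so the longest strictly increasing subsequence has length 5 (e.g. 9, 11, 17, 18, 19).

5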